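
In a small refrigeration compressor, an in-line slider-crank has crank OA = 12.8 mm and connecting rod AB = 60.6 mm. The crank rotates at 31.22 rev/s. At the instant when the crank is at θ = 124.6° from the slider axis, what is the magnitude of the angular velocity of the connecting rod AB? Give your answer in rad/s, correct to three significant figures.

23.9

ω = 196.2 rad/s (converted from 31.22 rev/s).
The rod makes angle φ with the slider axis where L sinφ = r sinθ; differentiating, L cosφ·φ̇ = r ω cosθ.
L cosφ = √(L² − r² sin²θ) = 0.059677 m.
|ω_rod| = r ω |cosθ| / √(L² − r² sin²θ) = 0.0128·196.2·0.56784/0.059677 = 23.892 rad/s.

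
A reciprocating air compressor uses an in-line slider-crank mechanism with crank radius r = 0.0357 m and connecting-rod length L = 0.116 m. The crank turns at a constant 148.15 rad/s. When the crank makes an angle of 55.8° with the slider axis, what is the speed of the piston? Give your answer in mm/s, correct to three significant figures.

5160

ω = 148.2 rad/s
For an in-line slider-crank, x = r cosθ + √(L² − r² sin²θ), so v = −rω sinθ·[1 + r cosθ/√(L² − r² sin²θ)].
With r = 0.0357 m, L = 0.116 m, θ = 55.8°: √(L² − r² sin²θ) = 0.11218 m.
v = −0.0357·148.2·0.82708·[1 + 0.0357·0.56208/0.11218] = -5.1569 m/s.
|v| = 5.1569 m/s = 5156.9 mm/s.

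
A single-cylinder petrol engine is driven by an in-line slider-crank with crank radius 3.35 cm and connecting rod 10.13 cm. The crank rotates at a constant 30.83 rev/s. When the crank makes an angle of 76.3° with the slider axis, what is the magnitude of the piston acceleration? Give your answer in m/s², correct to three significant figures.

89.2

ω = 2π·30.8 = 193.7 rad/s
x(θ) = r cosθ + √(L² − r² sin²θ); with ω constant, a = ω²·d²x/dθ².
d²x/dθ² = −r cosθ − r²(cos2θ)/√u − r⁴ sin²2θ/(4u^{3/2}),  u = L² − r² sin²θ = 0.00920239 m².
Substituting r = 0.0335 m, L = 0.1013 m, θ = 76.3°: d²x/dθ² = +0.0023767 m.
a = ω²·d²x/dθ² = (193.7)²·(+0.0023767) = +89.183 m/s²;  |a| = 89.183 m/s².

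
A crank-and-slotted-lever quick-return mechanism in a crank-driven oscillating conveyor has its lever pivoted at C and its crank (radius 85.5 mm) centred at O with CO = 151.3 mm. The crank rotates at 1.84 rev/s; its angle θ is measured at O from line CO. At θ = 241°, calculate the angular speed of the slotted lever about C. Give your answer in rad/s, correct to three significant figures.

ω = 11.56 rad/s (from 1.84 rev/s).
Crank pin A relative to C: A = (d + r cosθ, r sinθ); lever angle φ = atan2(r sinθ, d + r cosθ).
Differentiating tanφ: φ̇ = rω(d cosθ + r)/(d² + r² + 2dr cosθ).
d² + r² + 2dr cosθ = |CA|² = 0.0176588 m²;  d cosθ + r = +0.012148 m.
|ω_lever| = |0.0855·11.56·+0.012148| / 0.0176588 = 0.68001 rad/s.

0.680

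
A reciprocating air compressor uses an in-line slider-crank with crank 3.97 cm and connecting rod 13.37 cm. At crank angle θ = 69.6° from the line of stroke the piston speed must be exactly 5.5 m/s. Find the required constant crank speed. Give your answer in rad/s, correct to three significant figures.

For an in-line slider-crank, |v_piston| = rω|sinθ|·[1 + r cosθ/√(L² − r² sin²θ)].
With r = 0.0397 m, L = 0.1337 m, θ = 69.6°: the bracketed kinematic factor |dx/dθ| = 0.04122 m.
ω = v/|dx/dθ| = 5.5/0.04122 = 133.43 rad/s.

133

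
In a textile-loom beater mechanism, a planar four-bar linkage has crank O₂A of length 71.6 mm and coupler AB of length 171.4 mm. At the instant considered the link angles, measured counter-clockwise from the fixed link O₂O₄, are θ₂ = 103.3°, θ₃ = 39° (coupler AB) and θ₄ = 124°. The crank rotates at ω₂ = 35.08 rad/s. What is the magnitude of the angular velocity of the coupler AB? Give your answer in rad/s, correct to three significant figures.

ω₂ = 35.08 rad/s
Differentiating the loop-closure r₂e^{iθ₂}+r₃e^{iθ₃}=r₁+r₄e^{iθ₄} gives r₂ω₂e^{iθ₂}+r₃ω₃e^{iθ₃}=r₄ω₄e^{iθ₄}.
Eliminating the other unknown: ω₃ = r₂ω₂ sin(θ₄−θ₂) / [r₃ sin(θ₃−θ₄)].
Numerator sine = +0.35347; denominator sine = -0.99619.
Result = 0.0716·35.08·(+0.35347) / (0.1714·(-0.99619)) = -5.1997 rad/s; magnitude 5.1997 rad/s.

5.20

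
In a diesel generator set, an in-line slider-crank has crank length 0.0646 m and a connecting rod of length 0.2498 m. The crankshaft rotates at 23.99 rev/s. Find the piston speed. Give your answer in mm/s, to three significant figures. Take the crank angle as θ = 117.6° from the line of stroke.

7570

ω = 2π·24 = 150.7 rad/s
For an in-line slider-crank, x = r cosθ + √(L² − r² sin²θ), so v = −rω sinθ·[1 + r cosθ/√(L² − r² sin²θ)].
With r = 0.0646 m, L = 0.2498 m, θ = 117.6°: √(L² − r² sin²θ) = 0.24315 m.
v = −0.0646·150.7·0.88620·[1 + 0.0646·-0.46330/0.24315] = -7.5672 m/s.
|v| = 7.5672 m/s = 7567.2 mm/s.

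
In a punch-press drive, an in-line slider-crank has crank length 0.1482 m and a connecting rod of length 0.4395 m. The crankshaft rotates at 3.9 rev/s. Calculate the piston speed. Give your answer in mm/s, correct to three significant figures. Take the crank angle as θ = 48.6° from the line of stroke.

3350

ω = 2π·3.9 = 24.5 rad/s
For an in-line slider-crank, x = r cosθ + √(L² − r² sin²θ), so v = −rω sinθ·[1 + r cosθ/√(L² − r² sin²θ)].
With r = 0.1482 m, L = 0.4395 m, θ = 48.6°: √(L² − r² sin²θ) = 0.42521 m.
v = −0.1482·24.5·0.75011·[1 + 0.1482·0.66131/0.42521] = -3.3519 m/s.
|v| = 3.3519 m/s = 3351.9 mm/s.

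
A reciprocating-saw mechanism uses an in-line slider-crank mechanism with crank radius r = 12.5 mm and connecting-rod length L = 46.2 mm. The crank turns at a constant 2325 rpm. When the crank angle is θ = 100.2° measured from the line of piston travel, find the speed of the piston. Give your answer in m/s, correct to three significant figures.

ω = 2π·2325/60 = 243.5 rad/s
For an in-line slider-crank, x = r cosθ + √(L² − r² sin²θ), so v = −rω sinθ·[1 + r cosθ/√(L² − r² sin²θ)].
With r = 0.0125 m, L = 0.0462 m, θ = 100.2°: √(L² − r² sin²θ) = 0.044532 m.
v = −0.0125·243.5·0.98420·[1 + 0.0125·-0.17708/0.044532] = -2.8464 m/s.
|v| = 2.8464 m/s.

2.85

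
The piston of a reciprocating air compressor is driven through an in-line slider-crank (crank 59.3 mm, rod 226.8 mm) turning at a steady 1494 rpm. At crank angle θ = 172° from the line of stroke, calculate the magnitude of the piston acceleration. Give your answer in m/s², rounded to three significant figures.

1070

ω = 2π·1494/60 = 156.5 rad/s
x(θ) = r cosθ + √(L² − r² sin²θ); with ω constant, a = ω²·d²x/dθ².
d²x/dθ² = −r cosθ − r²(cos2θ)/√u − r⁴ sin²2θ/(4u^{3/2}),  u = L² − r² sin²θ = 0.0513701 m².
Substituting r = 0.0593 m, L = 0.2268 m, θ = 172°: d²x/dθ² = +0.043789 m.
a = ω²·d²x/dθ² = (156.5)²·(+0.043789) = +1071.8 m/s²;  |a| = 1071.8 m/s².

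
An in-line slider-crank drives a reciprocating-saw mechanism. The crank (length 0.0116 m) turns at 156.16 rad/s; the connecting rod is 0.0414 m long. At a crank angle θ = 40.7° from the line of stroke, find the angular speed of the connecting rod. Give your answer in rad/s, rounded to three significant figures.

ω = 156.2 rad/s
The rod makes angle φ with the slider axis where L sinφ = r sinθ; differentiating, L cosφ·φ̇ = r ω cosθ.
L cosφ = √(L² − r² sin²θ) = 0.040703 m.
|ω_rod| = r ω |cosθ| / √(L² − r² sin²θ) = 0.0116·156.2·0.75813/0.040703 = 33.74 rad/s.

33.7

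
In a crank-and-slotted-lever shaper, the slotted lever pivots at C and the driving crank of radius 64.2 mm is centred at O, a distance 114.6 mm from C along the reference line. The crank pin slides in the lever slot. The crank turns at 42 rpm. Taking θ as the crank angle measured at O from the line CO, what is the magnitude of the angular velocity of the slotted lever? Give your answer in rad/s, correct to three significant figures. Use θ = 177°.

5.54

ω = 4.398 rad/s (from 42 rpm).
Crank pin A relative to C: A = (d + r cosθ, r sinθ); lever angle φ = atan2(r sinθ, d + r cosθ).
Differentiating tanφ: φ̇ = rω(d cosθ + r)/(d² + r² + 2dr cosθ).
d² + r² + 2dr cosθ = |CA|² = 0.00256033 m²;  d cosθ + r = -0.050243 m.
|ω_lever| = |0.0642·4.398·-0.050243| / 0.00256033 = 5.5411 rad/s.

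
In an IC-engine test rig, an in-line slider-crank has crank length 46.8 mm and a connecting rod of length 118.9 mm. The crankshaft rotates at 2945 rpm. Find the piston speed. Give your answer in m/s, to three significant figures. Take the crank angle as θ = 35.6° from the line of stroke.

11.2

ω = 2π·2945/60 = 308.4 rad/s
For an in-line slider-crank, x = r cosθ + √(L² − r² sin²θ), so v = −rω sinθ·[1 + r cosθ/√(L² − r² sin²θ)].
With r = 0.0468 m, L = 0.1189 m, θ = 35.6°: √(L² − r² sin²θ) = 0.11574 m.
v = −0.0468·308.4·0.58212·[1 + 0.0468·0.81310/0.11574] = -11.164 m/s.
|v| = 11.164 m/s.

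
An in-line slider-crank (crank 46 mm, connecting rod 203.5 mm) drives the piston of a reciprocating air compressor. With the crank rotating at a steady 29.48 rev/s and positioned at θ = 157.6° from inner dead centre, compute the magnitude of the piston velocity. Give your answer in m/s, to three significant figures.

2.57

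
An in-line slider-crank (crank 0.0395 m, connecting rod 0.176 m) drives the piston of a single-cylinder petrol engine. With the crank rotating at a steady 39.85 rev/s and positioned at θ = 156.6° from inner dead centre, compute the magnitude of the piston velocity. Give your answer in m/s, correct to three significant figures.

ω = 2π·39.9 = 250.4 rad/s
For an in-line slider-crank, x = r cosθ + √(L² − r² sin²θ), so v = −rω sinθ·[1 + r cosθ/√(L² − r² sin²θ)].
With r = 0.0395 m, L = 0.176 m, θ = 156.6°: √(L² − r² sin²θ) = 0.1753 m.
v = −0.0395·250.4·0.39715·[1 + 0.0395·-0.91775/0.1753] = -3.1156 m/s.
|v| = 3.1156 m/s.

3.12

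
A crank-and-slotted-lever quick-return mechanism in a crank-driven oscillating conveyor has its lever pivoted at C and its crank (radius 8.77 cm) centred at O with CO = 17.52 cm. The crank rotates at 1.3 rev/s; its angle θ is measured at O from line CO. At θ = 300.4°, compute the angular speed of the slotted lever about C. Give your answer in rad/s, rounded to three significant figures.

ω = 8.168 rad/s (from 1.3 rev/s).
Crank pin A relative to C: A = (d + r cosθ, r sinθ); lever angle φ = atan2(r sinθ, d + r cosθ).
Differentiating tanφ: φ̇ = rω(d cosθ + r)/(d² + r² + 2dr cosθ).
d² + r² + 2dr cosθ = |CA|² = 0.0539368 m²;  d cosθ + r = +0.17636 m.
|ω_lever| = |0.0877·8.168·+0.17636| / 0.0539368 = 2.3422 rad/s.

2.34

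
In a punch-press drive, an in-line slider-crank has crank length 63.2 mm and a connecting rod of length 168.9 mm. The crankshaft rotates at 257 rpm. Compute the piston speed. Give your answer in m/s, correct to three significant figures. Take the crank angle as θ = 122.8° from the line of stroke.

ω = 2π·257/60 = 26.91 rad/s
For an in-line slider-crank, x = r cosθ + √(L² − r² sin²θ), so v = −rω sinθ·[1 + r cosθ/√(L² − r² sin²θ)].
With r = 0.0632 m, L = 0.1689 m, θ = 122.8°: √(L² − r² sin²θ) = 0.16033 m.
v = −0.0632·26.91·0.84057·[1 + 0.0632·-0.54171/0.16033] = -1.1244 m/s.
|v| = 1.1244 m/s.

1.12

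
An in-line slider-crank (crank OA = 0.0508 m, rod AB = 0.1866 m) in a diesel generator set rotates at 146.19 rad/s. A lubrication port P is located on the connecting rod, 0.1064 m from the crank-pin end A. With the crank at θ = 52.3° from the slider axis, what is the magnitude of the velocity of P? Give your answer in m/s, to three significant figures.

ω = 146.2 rad/s.  Crank-pin speed |V_A| = rω = 7.4265 m/s, perpendicular to OA.
Rod angle: sinφ = −(r/L) sinθ ⇒ φ = -12.439°; ω_rod = −rω cosθ/√(L²−r²sin²θ) = -24.923 rad/s.
V_P = V_A + ω_rod × AP, with AP = 0.1064 m along the rod.
Components: V_Px = −rω sinθ − a·ω_rod·sinφ = -6.4472 m/s;  V_Py = rω cosθ + a·ω_rod·cosφ = +1.9519 m/s.
|V_P| = √(V_Px² + V_Py²) = 6.7362 m/s.

6.74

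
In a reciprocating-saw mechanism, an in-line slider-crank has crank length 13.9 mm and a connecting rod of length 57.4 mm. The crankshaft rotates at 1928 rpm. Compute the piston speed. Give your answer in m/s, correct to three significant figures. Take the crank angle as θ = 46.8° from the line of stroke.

2.39

ω = 2π·1928/60 = 201.9 rad/s
For an in-line slider-crank, x = r cosθ + √(L² − r² sin²θ), so v = −rω sinθ·[1 + r cosθ/√(L² − r² sin²θ)].
With r = 0.0139 m, L = 0.0574 m, θ = 46.8°: √(L² − r² sin²θ) = 0.056499 m.
v = −0.0139·201.9·0.72897·[1 + 0.0139·0.68455/0.056499] = -2.3903 m/s.
|v| = 2.3903 m/s.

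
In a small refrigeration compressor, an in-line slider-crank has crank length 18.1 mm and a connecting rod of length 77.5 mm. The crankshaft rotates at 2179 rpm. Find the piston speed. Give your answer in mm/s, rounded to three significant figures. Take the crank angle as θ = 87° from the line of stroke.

ω = 2π·2179/60 = 228.2 rad/s
For an in-line slider-crank, x = r cosθ + √(L² − r² sin²θ), so v = −rω sinθ·[1 + r cosθ/√(L² − r² sin²θ)].
With r = 0.0181 m, L = 0.0775 m, θ = 87°: √(L² − r² sin²θ) = 0.075363 m.
v = −0.0181·228.2·0.99863·[1 + 0.0181·0.05234/0.075363] = -4.1763 m/s.
|v| = 4.1763 m/s = 4176.3 mm/s.

4180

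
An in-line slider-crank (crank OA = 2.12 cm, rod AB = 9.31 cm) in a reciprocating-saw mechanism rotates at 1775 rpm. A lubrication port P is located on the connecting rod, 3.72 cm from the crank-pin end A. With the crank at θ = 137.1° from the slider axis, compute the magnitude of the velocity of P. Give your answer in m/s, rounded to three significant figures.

ω = 185.9 rad/s.  Crank-pin speed |V_A| = rω = 3.9406 m/s, perpendicular to OA.
Rod angle: sinφ = −(r/L) sinθ ⇒ φ = -8.917°; ω_rod = −rω cosθ/√(L²−r²sin²θ) = +31.385 rad/s.
V_P = V_A + ω_rod × AP, with AP = 0.0372 m along the rod.
Components: V_Px = −rω sinθ − a·ω_rod·sinφ = -2.5015 m/s;  V_Py = rω cosθ + a·ω_rod·cosφ = -1.7332 m/s.
|V_P| = √(V_Px² + V_Py²) = 3.0433 m/s.

3.04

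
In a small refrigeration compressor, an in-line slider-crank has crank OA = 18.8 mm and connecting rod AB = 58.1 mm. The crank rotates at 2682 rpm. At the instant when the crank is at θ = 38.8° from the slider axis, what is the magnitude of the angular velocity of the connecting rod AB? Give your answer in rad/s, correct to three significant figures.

ω = 280.9 rad/s (converted from 2682 rpm).
The rod makes angle φ with the slider axis where L sinφ = r sinθ; differentiating, L cosφ·φ̇ = r ω cosθ.
L cosφ = √(L² − r² sin²θ) = 0.056893 m.
|ω_rod| = r ω |cosθ| / √(L² − r² sin²θ) = 0.0188·280.9·0.77934/0.056893 = 72.329 rad/s.

72.3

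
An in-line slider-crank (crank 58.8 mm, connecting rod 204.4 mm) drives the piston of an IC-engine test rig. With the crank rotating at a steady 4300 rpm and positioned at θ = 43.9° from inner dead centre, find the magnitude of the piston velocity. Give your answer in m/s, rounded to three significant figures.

22.2

ω = 2π·4300/60 = 450.3 rad/s
For an in-line slider-crank, x = r cosθ + √(L² − r² sin²θ), so v = −rω sinθ·[1 + r cosθ/√(L² − r² sin²θ)].
With r = 0.0588 m, L = 0.2044 m, θ = 43.9°: √(L² − r² sin²θ) = 0.20029 m.
v = −0.0588·450.3·0.69340·[1 + 0.0588·0.72055/0.20029] = -22.243 m/s.
|v| = 22.243 m/s.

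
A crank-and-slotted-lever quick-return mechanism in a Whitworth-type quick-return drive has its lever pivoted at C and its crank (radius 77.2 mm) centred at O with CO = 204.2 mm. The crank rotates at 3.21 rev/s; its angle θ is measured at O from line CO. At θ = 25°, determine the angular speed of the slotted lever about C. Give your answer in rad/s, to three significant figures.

ω = 20.17 rad/s (from 3.21 rev/s).
Crank pin A relative to C: A = (d + r cosθ, r sinθ); lever angle φ = atan2(r sinθ, d + r cosθ).
Differentiating tanφ: φ̇ = rω(d cosθ + r)/(d² + r² + 2dr cosθ).
d² + r² + 2dr cosθ = |CA|² = 0.076232 m²;  d cosθ + r = +0.26227 m.
|ω_lever| = |0.0772·20.17·+0.26227| / 0.076232 = 5.3569 rad/s.

5.36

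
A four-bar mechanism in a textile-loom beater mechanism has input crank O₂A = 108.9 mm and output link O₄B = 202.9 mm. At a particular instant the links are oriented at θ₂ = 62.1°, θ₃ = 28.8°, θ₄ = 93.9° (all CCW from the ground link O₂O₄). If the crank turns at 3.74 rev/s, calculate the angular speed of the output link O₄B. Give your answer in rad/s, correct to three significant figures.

7.63

ω₂ = 23.5 rad/s (from 3.74 rev/s).
Differentiating the loop-closure r₂e^{iθ₂}+r₃e^{iθ₃}=r₁+r₄e^{iθ₄} gives r₂ω₂e^{iθ₂}+r₃ω₃e^{iθ₃}=r₄ω₄e^{iθ₄}.
Eliminating the other unknown: ω₄ = r₂ω₂ sin(θ₂−θ₃) / [r₄ sin(θ₄−θ₃)].
Numerator sine = +0.54902; denominator sine = +0.90704.
Result = 0.1089·23.5·(+0.54902) / (0.2029·(+0.90704)) = +7.6341 rad/s; magnitude 7.6341 rad/s.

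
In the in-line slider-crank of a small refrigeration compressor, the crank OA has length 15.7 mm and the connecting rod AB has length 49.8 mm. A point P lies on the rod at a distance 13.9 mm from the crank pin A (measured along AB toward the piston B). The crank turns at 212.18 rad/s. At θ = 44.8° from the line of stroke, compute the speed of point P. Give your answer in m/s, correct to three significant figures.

ω = 212.2 rad/s.  Crank-pin speed |V_A| = rω = 3.3312 m/s, perpendicular to OA.
Rod angle: sinφ = −(r/L) sinθ ⇒ φ = -12.835°; ω_rod = −rω cosθ/√(L²−r²sin²θ) = -48.681 rad/s.
V_P = V_A + ω_rod × AP, with AP = 0.0139 m along the rod.
Components: V_Px = −rω sinθ − a·ω_rod·sinφ = -2.4976 m/s;  V_Py = rω cosθ + a·ω_rod·cosφ = +1.704 m/s.
|V_P| = √(V_Px² + V_Py²) = 3.0235 m/s.

3.02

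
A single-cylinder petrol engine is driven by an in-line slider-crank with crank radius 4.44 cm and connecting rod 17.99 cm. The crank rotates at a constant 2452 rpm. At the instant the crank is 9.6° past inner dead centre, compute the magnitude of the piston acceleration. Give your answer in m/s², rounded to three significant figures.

ω = 2π·2452/60 = 256.8 rad/s
x(θ) = r cosθ + √(L² − r² sin²θ); with ω constant, a = ω²·d²x/dθ².
d²x/dθ² = −r cosθ − r²(cos2θ)/√u − r⁴ sin²2θ/(4u^{3/2}),  u = L² − r² sin²θ = 0.0323092 m².
Substituting r = 0.0444 m, L = 0.1799 m, θ = 9.6°: d²x/dθ² = -0.054154 m.
a = ω²·d²x/dθ² = (256.8)²·(-0.054154) = -3570.5 m/s²;  |a| = 3570.5 m/s².

3570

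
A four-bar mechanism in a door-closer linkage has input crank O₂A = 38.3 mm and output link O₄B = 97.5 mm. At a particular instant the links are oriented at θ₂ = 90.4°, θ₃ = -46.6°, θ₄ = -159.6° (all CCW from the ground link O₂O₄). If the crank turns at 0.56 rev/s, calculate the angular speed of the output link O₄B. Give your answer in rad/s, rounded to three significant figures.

1.02

ω₂ = 3.519 rad/s (from 0.56 rev/s).
Differentiating the loop-closure r₂e^{iθ₂}+r₃e^{iθ₃}=r₁+r₄e^{iθ₄} gives r₂ω₂e^{iθ₂}+r₃ω₃e^{iθ₃}=r₄ω₄e^{iθ₄}.
Eliminating the other unknown: ω₄ = r₂ω₂ sin(θ₂−θ₃) / [r₄ sin(θ₄−θ₃)].
Numerator sine = +0.68200; denominator sine = -0.92050.
Result = 0.0383·3.519·(+0.68200) / (0.0975·(-0.92050)) = -1.024 rad/s; magnitude 1.024 rad/s.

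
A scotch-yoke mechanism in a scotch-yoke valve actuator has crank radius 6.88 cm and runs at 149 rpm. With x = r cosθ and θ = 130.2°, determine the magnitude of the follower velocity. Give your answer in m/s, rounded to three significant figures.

0.820

ω = 15.6 rad/s (from 149 rpm).
x = r cosθ ⇒ ẋ = −rω sinθ.
|v| = rω|sinθ| = 0.0688·15.6·|sin 130.2°| = 0.81994 m/s.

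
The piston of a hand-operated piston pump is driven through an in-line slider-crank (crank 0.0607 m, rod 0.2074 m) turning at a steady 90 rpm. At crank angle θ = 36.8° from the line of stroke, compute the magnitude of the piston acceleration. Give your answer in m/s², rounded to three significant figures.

ω = 2π·90/60 = 9.425 rad/s
x(θ) = r cosθ + √(L² − r² sin²θ); with ω constant, a = ω²·d²x/dθ².
d²x/dθ² = −r cosθ − r²(cos2θ)/√u − r⁴ sin²2θ/(4u^{3/2}),  u = L² − r² sin²θ = 0.0416927 m².
Substituting r = 0.0607 m, L = 0.2074 m, θ = 36.8°: d²x/dθ² = -0.054066 m.
a = ω²·d²x/dθ² = (9.425)²·(-0.054066) = -4.8025 m/s²;  |a| = 4.8025 m/s².

4.80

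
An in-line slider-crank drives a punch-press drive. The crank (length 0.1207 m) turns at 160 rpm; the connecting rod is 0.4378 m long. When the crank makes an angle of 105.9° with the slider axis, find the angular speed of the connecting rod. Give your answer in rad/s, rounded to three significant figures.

1.31

ω = 16.76 rad/s (converted from 160 rpm).
The rod makes angle φ with the slider axis where L sinφ = r sinθ; differentiating, L cosφ·φ̇ = r ω cosθ.
L cosφ = √(L² − r² sin²θ) = 0.42213 m.
|ω_rod| = r ω |cosθ| / √(L² − r² sin²θ) = 0.1207·16.76·0.27396/0.42213 = 1.3125 rad/s.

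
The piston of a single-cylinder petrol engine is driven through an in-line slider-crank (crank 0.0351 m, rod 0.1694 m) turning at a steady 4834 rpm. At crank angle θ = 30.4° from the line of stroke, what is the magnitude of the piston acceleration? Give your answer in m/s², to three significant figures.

ω = 2π·4834/60 = 506.2 rad/s
x(θ) = r cosθ + √(L² − r² sin²θ); with ω constant, a = ω²·d²x/dθ².
d²x/dθ² = −r cosθ − r²(cos2θ)/√u − r⁴ sin²2θ/(4u^{3/2}),  u = L² − r² sin²θ = 0.0283809 m².
Substituting r = 0.0351 m, L = 0.1694 m, θ = 30.4°: d²x/dθ² = -0.033902 m.
a = ω²·d²x/dθ² = (506.2)²·(-0.033902) = -8687.6 m/s²;  |a| = 8687.6 m/s².

8690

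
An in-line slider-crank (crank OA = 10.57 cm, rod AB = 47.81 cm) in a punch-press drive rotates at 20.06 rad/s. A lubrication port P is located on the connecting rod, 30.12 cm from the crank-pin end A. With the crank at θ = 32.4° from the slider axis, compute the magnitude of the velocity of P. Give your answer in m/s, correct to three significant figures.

1.43

ω = 20.06 rad/s.  Crank-pin speed |V_A| = rω = 2.1203 m/s, perpendicular to OA.
Rod angle: sinφ = −(r/L) sinθ ⇒ φ = -6.803°; ω_rod = −rω cosθ/√(L²−r²sin²θ) = -3.7711 rad/s.
V_P = V_A + ω_rod × AP, with AP = 0.3012 m along the rod.
Components: V_Px = −rω sinθ − a·ω_rod·sinφ = -1.2707 m/s;  V_Py = rω cosθ + a·ω_rod·cosφ = +0.66241 m/s.
|V_P| = √(V_Px² + V_Py²) = 1.433 m/s.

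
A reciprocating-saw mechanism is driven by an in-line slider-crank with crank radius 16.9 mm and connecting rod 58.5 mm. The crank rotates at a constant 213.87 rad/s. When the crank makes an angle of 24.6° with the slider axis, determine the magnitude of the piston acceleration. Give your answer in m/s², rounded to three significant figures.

ω = 213.9 rad/s
x(θ) = r cosθ + √(L² − r² sin²θ); with ω constant, a = ω²·d²x/dθ².
d²x/dθ² = −r cosθ − r²(cos2θ)/√u − r⁴ sin²2θ/(4u^{3/2}),  u = L² − r² sin²θ = 0.00337276 m².
Substituting r = 0.0169 m, L = 0.0585 m, θ = 24.6°: d²x/dθ² = -0.018639 m.
a = ω²·d²x/dθ² = (213.9)²·(-0.018639) = -852.56 m/s²;  |a| = 852.56 m/s².

853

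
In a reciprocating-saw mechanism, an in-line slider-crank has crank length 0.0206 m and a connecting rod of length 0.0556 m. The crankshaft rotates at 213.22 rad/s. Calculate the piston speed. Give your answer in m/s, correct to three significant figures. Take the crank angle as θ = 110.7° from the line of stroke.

ω = 213.2 rad/s
For an in-line slider-crank, x = r cosθ + √(L² − r² sin²θ), so v = −rω sinθ·[1 + r cosθ/√(L² − r² sin²θ)].
With r = 0.0206 m, L = 0.0556 m, θ = 110.7°: √(L² − r² sin²θ) = 0.052154 m.
v = −0.0206·213.2·0.93544·[1 + 0.0206·-0.35347/0.052154] = -3.5351 m/s.
|v| = 3.5351 m/s.

3.54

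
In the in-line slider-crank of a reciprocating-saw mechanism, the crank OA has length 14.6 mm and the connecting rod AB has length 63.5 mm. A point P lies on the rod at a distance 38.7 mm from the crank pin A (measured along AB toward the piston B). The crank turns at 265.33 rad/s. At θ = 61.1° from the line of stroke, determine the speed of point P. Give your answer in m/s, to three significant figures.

ω = 265.3 rad/s.  Crank-pin speed |V_A| = rω = 3.8738 m/s, perpendicular to OA.
Rod angle: sinφ = −(r/L) sinθ ⇒ φ = -11.612°; ω_rod = −rω cosθ/√(L²−r²sin²θ) = -30.099 rad/s.
V_P = V_A + ω_rod × AP, with AP = 0.0387 m along the rod.
Components: V_Px = −rω sinθ − a·ω_rod·sinφ = -3.6259 m/s;  V_Py = rω cosθ + a·ω_rod·cosφ = +0.73117 m/s.
|V_P| = √(V_Px² + V_Py²) = 3.6988 m/s.

3.70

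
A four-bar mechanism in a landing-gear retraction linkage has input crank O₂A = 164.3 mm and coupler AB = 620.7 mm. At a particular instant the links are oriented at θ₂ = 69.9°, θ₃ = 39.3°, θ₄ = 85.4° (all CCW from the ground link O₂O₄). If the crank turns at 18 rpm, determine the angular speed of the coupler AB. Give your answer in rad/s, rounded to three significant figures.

0.185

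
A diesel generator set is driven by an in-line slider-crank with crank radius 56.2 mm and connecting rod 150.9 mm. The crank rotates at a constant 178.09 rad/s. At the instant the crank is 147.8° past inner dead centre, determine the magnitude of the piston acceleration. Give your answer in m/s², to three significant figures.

ω = 178.1 rad/s
x(θ) = r cosθ + √(L² − r² sin²θ); with ω constant, a = ω²·d²x/dθ².
d²x/dθ² = −r cosθ − r²(cos2θ)/√u − r⁴ sin²2θ/(4u^{3/2}),  u = L² − r² sin²θ = 0.0218739 m².
Substituting r = 0.0562 m, L = 0.1509 m, θ = 147.8°: d²x/dθ² = +0.037702 m.
a = ω²·d²x/dθ² = (178.1)²·(+0.037702) = +1195.7 m/s²;  |a| = 1195.7 m/s².

1200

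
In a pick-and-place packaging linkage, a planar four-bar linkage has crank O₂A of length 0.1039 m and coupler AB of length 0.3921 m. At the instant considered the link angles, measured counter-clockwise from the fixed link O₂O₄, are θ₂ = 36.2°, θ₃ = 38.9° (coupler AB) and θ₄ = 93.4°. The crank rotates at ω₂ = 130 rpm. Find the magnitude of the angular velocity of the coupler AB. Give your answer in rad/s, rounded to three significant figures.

ω₂ = 13.61 rad/s (from 130 rpm).
Differentiating the loop-closure r₂e^{iθ₂}+r₃e^{iθ₃}=r₁+r₄e^{iθ₄} gives r₂ω₂e^{iθ₂}+r₃ω₃e^{iθ₃}=r₄ω₄e^{iθ₄}.
Eliminating the other unknown: ω₃ = r₂ω₂ sin(θ₄−θ₂) / [r₃ sin(θ₃−θ₄)].
Numerator sine = +0.84057; denominator sine = -0.81412.
Result = 0.1039·13.61·(+0.84057) / (0.3921·(-0.81412)) = -3.7246 rad/s; magnitude 3.7246 rad/s.

3.72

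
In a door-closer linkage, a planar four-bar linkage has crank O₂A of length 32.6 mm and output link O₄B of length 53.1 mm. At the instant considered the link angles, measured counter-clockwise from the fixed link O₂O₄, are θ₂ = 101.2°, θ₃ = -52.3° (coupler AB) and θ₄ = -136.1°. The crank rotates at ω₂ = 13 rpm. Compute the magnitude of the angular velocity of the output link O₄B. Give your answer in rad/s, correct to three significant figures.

0.375

ω₂ = 1.361 rad/s (from 13 rpm).
Differentiating the loop-closure r₂e^{iθ₂}+r₃e^{iθ₃}=r₁+r₄e^{iθ₄} gives r₂ω₂e^{iθ₂}+r₃ω₃e^{iθ₃}=r₄ω₄e^{iθ₄}.
Eliminating the other unknown: ω₄ = r₂ω₂ sin(θ₂−θ₃) / [r₄ sin(θ₄−θ₃)].
Numerator sine = +0.44620; denominator sine = -0.99415.
Result = 0.0326·1.361·(+0.44620) / (0.0531·(-0.99415)) = -0.37512 rad/s; magnitude 0.37512 rad/s.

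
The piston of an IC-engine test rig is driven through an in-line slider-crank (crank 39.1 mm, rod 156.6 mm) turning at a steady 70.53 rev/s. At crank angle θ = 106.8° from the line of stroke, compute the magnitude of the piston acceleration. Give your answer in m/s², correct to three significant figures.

ω = 2π·70.5 = 443.2 rad/s
x(θ) = r cosθ + √(L² − r² sin²θ); with ω constant, a = ω²·d²x/dθ².
d²x/dθ² = −r cosθ − r²(cos2θ)/√u − r⁴ sin²2θ/(4u^{3/2}),  u = L² − r² sin²θ = 0.0231225 m².
Substituting r = 0.0391 m, L = 0.1566 m, θ = 106.8°: d²x/dθ² = +0.019624 m.
a = ω²·d²x/dθ² = (443.2)²·(+0.019624) = +3853.9 m/s²;  |a| = 3853.9 m/s².

3850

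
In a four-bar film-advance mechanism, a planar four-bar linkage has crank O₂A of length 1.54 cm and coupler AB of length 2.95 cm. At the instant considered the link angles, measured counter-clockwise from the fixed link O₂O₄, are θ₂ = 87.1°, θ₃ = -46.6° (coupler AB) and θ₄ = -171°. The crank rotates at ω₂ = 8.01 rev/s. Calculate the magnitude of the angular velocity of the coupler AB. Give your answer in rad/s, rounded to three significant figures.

ω₂ = 50.33 rad/s (from 8.01 rev/s).
Differentiating the loop-closure r₂e^{iθ₂}+r₃e^{iθ₃}=r₁+r₄e^{iθ₄} gives r₂ω₂e^{iθ₂}+r₃ω₃e^{iθ₃}=r₄ω₄e^{iθ₄}.
Eliminating the other unknown: ω₃ = r₂ω₂ sin(θ₄−θ₂) / [r₃ sin(θ₃−θ₄)].
Numerator sine = +0.97851; denominator sine = +0.82511.
Result = 0.0154·50.33·(+0.97851) / (0.0295·(+0.82511)) = +31.157 rad/s; magnitude 31.157 rad/s.

31.2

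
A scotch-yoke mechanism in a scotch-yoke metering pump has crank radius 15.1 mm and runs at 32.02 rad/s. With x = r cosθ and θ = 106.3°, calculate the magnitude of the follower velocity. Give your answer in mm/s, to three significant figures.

ω = 32.02 rad/s
x = r cosθ ⇒ ẋ = −rω sinθ.
|v| = rω|sinθ| = 0.0151·32.02·|sin 106.3°| = 0.46407 m/s = 464.07 mm/s.

464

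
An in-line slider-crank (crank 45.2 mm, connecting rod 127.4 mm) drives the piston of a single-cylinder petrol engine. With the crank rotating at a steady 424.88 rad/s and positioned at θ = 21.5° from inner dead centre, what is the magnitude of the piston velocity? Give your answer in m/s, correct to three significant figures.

9.38

ω = 424.9 rad/s
For an in-line slider-crank, x = r cosθ + √(L² − r² sin²θ), so v = −rω sinθ·[1 + r cosθ/√(L² − r² sin²θ)].
With r = 0.0452 m, L = 0.1274 m, θ = 21.5°: √(L² − r² sin²θ) = 0.12632 m.
v = −0.0452·424.9·0.36650·[1 + 0.0452·0.93042/0.12632] = -9.3818 m/s.
|v| = 9.3818 m/s.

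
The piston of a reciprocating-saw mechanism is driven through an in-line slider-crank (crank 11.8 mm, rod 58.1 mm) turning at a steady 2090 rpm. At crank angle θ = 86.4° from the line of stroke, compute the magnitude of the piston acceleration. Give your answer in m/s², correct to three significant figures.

ω = 2π·2090/60 = 218.9 rad/s
x(θ) = r cosθ + √(L² − r² sin²θ); with ω constant, a = ω²·d²x/dθ².
d²x/dθ² = −r cosθ − r²(cos2θ)/√u − r⁴ sin²2θ/(4u^{3/2}),  u = L² − r² sin²θ = 0.00323692 m².
Substituting r = 0.0118 m, L = 0.0581 m, θ = 86.4°: d²x/dθ² = +0.0016867 m.
a = ω²·d²x/dθ² = (218.9)²·(+0.0016867) = +80.797 m/s²;  |a| = 80.797 m/s².

80.8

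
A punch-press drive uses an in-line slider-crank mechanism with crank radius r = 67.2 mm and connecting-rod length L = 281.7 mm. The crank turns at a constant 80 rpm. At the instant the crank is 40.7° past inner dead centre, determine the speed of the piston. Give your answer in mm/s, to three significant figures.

ω = 2π·80/60 = 8.378 rad/s
For an in-line slider-crank, x = r cosθ + √(L² − r² sin²θ), so v = −rω sinθ·[1 + r cosθ/√(L² − r² sin²θ)].
With r = 0.0672 m, L = 0.2817 m, θ = 40.7°: √(L² − r² sin²θ) = 0.27827 m.
v = −0.0672·8.378·0.65210·[1 + 0.0672·0.75813/0.27827] = -0.43433 m/s.
|v| = 0.43433 m/s = 434.33 mm/s.

434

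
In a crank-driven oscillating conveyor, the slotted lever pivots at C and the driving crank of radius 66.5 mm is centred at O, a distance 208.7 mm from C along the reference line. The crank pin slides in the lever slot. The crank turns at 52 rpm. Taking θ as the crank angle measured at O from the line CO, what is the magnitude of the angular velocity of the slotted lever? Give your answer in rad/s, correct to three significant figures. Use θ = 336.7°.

ω = 5.445 rad/s (from 52 rpm).
Crank pin A relative to C: A = (d + r cosθ, r sinθ); lever angle φ = atan2(r sinθ, d + r cosθ).
Differentiating tanφ: φ̇ = rω(d cosθ + r)/(d² + r² + 2dr cosθ).
d² + r² + 2dr cosθ = |CA|² = 0.0734713 m²;  d cosθ + r = +0.25818 m.
|ω_lever| = |0.0665·5.445·+0.25818| / 0.0734713 = 1.2725 rad/s.

1.27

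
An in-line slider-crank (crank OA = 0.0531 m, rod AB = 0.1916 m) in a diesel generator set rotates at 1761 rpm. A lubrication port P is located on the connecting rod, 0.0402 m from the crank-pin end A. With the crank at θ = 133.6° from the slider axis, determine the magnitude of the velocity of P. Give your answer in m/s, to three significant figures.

8.64

ω = 184.4 rad/s.  Crank-pin speed |V_A| = rω = 9.7923 m/s, perpendicular to OA.
Rod angle: sinφ = −(r/L) sinθ ⇒ φ = -11.578°; ω_rod = −rω cosθ/√(L²−r²sin²θ) = +35.977 rad/s.
V_P = V_A + ω_rod × AP, with AP = 0.0402 m along the rod.
Components: V_Px = −rω sinθ − a·ω_rod·sinφ = -6.801 m/s;  V_Py = rω cosθ + a·ω_rod·cosφ = -5.3361 m/s.
|V_P| = √(V_Px² + V_Py²) = 8.6445 m/s.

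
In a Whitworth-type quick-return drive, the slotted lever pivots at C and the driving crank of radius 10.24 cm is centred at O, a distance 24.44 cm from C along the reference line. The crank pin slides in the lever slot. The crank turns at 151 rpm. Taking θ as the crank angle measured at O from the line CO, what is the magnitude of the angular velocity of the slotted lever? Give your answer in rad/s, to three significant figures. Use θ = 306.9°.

4.02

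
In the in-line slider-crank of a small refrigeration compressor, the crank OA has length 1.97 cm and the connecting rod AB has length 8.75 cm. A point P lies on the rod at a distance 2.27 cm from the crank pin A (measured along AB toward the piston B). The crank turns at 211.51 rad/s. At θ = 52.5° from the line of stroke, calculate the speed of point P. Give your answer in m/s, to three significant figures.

ω = 211.5 rad/s.  Crank-pin speed |V_A| = rω = 4.1667 m/s, perpendicular to OA.
Rod angle: sinφ = −(r/L) sinθ ⇒ φ = -10.289°; ω_rod = −rω cosθ/√(L²−r²sin²θ) = -29.463 rad/s.
V_P = V_A + ω_rod × AP, with AP = 0.0227 m along the rod.
Components: V_Px = −rω sinθ − a·ω_rod·sinφ = -3.4252 m/s;  V_Py = rω cosθ + a·ω_rod·cosφ = +1.8785 m/s.
|V_P| = √(V_Px² + V_Py²) = 3.9065 m/s.

3.91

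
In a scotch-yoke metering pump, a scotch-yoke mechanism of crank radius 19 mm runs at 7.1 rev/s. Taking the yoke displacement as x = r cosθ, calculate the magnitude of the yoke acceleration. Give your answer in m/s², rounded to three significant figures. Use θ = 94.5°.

2.97

ω = 44.61 rad/s (from 7.1 rev/s).
x = r cosθ ⇒ ẍ = −rω² cosθ (ω constant).
|a| = rω²|cosθ| = 0.019·(44.61)²·|cos 94.5°| = 2.9667 m/s².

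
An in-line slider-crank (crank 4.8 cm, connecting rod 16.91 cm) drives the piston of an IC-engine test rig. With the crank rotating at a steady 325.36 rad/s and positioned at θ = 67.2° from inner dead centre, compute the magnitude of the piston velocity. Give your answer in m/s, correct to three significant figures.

ω = 325.4 rad/s
For an in-line slider-crank, x = r cosθ + √(L² − r² sin²θ), so v = −rω sinθ·[1 + r cosθ/√(L² − r² sin²θ)].
With r = 0.048 m, L = 0.1691 m, θ = 67.2°: √(L² − r² sin²θ) = 0.16321 m.
v = −0.048·325.4·0.92186·[1 + 0.048·0.38752/0.16321] = -16.038 m/s.
|v| = 16.038 m/s.

16.0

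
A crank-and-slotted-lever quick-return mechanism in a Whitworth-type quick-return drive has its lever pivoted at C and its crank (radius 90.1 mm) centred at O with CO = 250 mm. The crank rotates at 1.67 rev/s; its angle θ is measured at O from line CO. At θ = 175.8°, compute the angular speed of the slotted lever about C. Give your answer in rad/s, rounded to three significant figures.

5.86

ω = 10.49 rad/s (from 1.67 rev/s).
Crank pin A relative to C: A = (d + r cosθ, r sinθ); lever angle φ = atan2(r sinθ, d + r cosθ).
Differentiating tanφ: φ̇ = rω(d cosθ + r)/(d² + r² + 2dr cosθ).
d² + r² + 2dr cosθ = |CA|² = 0.025689 m²;  d cosθ + r = -0.15923 m.
|ω_lever| = |0.0901·10.49·-0.15923| / 0.025689 = 5.86 rad/s.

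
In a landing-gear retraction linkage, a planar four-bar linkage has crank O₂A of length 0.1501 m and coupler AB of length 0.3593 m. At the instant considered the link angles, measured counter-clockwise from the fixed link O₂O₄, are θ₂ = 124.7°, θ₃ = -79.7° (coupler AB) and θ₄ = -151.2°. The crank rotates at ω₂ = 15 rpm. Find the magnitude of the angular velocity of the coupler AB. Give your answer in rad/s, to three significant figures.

0.688

ω₂ = 1.571 rad/s (from 15 rpm).
Differentiating the loop-closure r₂e^{iθ₂}+r₃e^{iθ₃}=r₁+r₄e^{iθ₄} gives r₂ω₂e^{iθ₂}+r₃ω₃e^{iθ₃}=r₄ω₄e^{iθ₄}.
Eliminating the other unknown: ω₃ = r₂ω₂ sin(θ₄−θ₂) / [r₃ sin(θ₃−θ₄)].
Numerator sine = +0.99470; denominator sine = +0.94832.
Result = 0.1501·1.571·(+0.99470) / (0.3593·(+0.94832)) = +0.6883 rad/s; magnitude 0.6883 rad/s.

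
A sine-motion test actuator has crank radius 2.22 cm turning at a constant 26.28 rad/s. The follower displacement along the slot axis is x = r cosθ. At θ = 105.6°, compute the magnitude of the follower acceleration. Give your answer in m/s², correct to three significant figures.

4.12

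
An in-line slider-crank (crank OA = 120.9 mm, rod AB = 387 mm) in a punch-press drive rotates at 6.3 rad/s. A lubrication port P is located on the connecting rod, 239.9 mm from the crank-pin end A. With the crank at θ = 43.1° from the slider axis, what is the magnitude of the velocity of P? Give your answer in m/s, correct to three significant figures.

0.632

ω = 6.3 rad/s.  Crank-pin speed |V_A| = rω = 0.76167 m/s, perpendicular to OA.
Rod angle: sinφ = −(r/L) sinθ ⇒ φ = -12.325°; ω_rod = −rω cosθ/√(L²−r²sin²θ) = -1.471 rad/s.
V_P = V_A + ω_rod × AP, with AP = 0.2399 m along the rod.
Components: V_Px = −rω sinθ − a·ω_rod·sinφ = -0.59575 m/s;  V_Py = rω cosθ + a·ω_rod·cosφ = +0.21139 m/s.
|V_P| = √(V_Px² + V_Py²) = 0.63215 m/s.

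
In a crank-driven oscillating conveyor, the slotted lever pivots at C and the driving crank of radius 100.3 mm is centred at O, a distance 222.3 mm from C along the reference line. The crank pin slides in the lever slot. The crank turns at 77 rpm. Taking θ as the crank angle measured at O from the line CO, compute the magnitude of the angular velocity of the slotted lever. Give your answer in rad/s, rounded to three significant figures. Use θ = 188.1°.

6.32

ω = 8.063 rad/s (from 77 rpm).
Crank pin A relative to C: A = (d + r cosθ, r sinθ); lever angle φ = atan2(r sinθ, d + r cosθ).
Differentiating tanφ: φ̇ = rω(d cosθ + r)/(d² + r² + 2dr cosθ).
d² + r² + 2dr cosθ = |CA|² = 0.0153289 m²;  d cosθ + r = -0.11978 m.
|ω_lever| = |0.1003·8.063·-0.11978| / 0.0153289 = 6.3198 rad/s.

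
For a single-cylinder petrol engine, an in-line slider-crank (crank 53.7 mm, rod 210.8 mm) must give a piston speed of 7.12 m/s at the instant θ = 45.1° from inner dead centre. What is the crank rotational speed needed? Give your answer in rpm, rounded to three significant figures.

1510

For an in-line slider-crank, |v_piston| = rω|sinθ|·[1 + r cosθ/√(L² − r² sin²θ)].
With r = 0.0537 m, L = 0.2108 m, θ = 45.1°: the bracketed kinematic factor |dx/dθ| = 0.044992 m.
ω = v/|dx/dθ| = 7.12/0.044992 = 158.25 rad/s.
N = 60ω/(2π) = 1511.2 rpm.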